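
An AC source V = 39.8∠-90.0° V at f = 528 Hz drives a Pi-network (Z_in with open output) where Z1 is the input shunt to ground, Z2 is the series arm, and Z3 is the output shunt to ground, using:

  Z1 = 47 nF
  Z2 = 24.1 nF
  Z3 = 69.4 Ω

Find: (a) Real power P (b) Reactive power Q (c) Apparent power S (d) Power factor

Step 1 — Angular frequency: ω = 2π·f = 2π·528 = 3318 rad/s.
Step 2 — Component impedances:
  Z1: Z = 1/(jωC) = -j/(ω·C) = 0 - j6413 Ω
  Z2: Z = 1/(jωC) = -j/(ω·C) = 0 - j1.251e+04 Ω
  Z3: Z = R = 69.4 Ω
Step 3 — With open output, the series arm Z2 and the output shunt Z3 appear in series to ground: Z2 + Z3 = 69.4 - j1.251e+04 Ω.
Step 4 — Parallel with input shunt Z1: Z_in = Z1 || (Z2 + Z3) = 7.973 - j4240 Ω = 4240∠-89.9° Ω.
Step 5 — Source phasor: V = 39.8∠-90.0° V = 0 - j39.8 V.
Step 6 — Current: I = V / Z = 0.009388 - j1.766e-05 A = 0.009388∠-0.1° A.
Step 7 — Complex power: S = V·I* = 0.0007027 - j0.3736 VA.
Step 8 — Real power: P = Re(S) = 0.0007027 W.
Step 9 — Reactive power: Q = Im(S) = -0.3736 VAR.
Step 10 — Apparent power: |S| = 0.3736 VA.
Step 11 — Power factor: PF = P/|S| = 0.001881 (leading).

(a) P = 0.0007027 W  (b) Q = -0.3736 VAR  (c) S = 0.3736 VA  (d) PF = 0.001881 (leading)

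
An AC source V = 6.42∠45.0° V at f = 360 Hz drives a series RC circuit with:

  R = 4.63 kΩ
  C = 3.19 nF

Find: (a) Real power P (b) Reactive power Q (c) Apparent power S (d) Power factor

Step 1 — Angular frequency: ω = 2π·f = 2π·360 = 2262 rad/s.
Step 2 — Component impedances:
  R: Z = R = 4630 Ω
  C: Z = 1/(jωC) = -j/(ω·C) = 0 - j1.386e+05 Ω
Step 3 — Series combination: Z_total = R + C = 4630 - j1.386e+05 Ω = 1.387e+05∠-88.1° Ω.
Step 4 — Source phasor: V = 6.42∠45.0° V = 4.54 + j4.54 V.
Step 5 — Current: I = V / Z = -3.163e-05 + j3.381e-05 A = 4.63e-05∠133.1° A.
Step 6 — Complex power: S = V·I* = 9.925e-06 - j0.0002971 VA.
Step 7 — Real power: P = Re(S) = 9.925e-06 W.
Step 8 — Reactive power: Q = Im(S) = -0.0002971 VAR.
Step 9 — Apparent power: |S| = 0.0002972 VA.
Step 10 — Power factor: PF = P/|S| = 0.03339 (leading).

(a) P = 9.925e-06 W  (b) Q = -0.0002971 VAR  (c) S = 0.0002972 VA  (d) PF = 0.03339 (leading)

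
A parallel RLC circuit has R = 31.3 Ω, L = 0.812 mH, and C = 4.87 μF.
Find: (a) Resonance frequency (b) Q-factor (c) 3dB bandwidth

Step 1 — Resonance: ω₀ = 1/√(LC) = 1/√(0.000812·4.87e-06) = 1.59e+04 rad/s.
Step 2 — f₀ = ω₀/(2π) = 2531 Hz.
Step 3 — Parallel Q: Q = R/(ω₀L) = 31.3/(1.59e+04·0.000812) = 2.424.
Step 4 — Bandwidth: Δω = ω₀/Q = 6560 rad/s; BW = Δω/(2π) = 1044 Hz.

(a) f₀ = 2531 Hz  (b) Q = 2.424  (c) BW = 1044 Hz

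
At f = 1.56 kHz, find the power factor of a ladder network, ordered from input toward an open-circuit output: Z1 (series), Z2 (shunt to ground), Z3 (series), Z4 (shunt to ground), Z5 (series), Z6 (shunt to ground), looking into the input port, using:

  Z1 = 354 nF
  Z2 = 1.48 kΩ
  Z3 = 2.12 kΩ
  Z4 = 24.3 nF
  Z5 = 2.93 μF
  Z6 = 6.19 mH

Step 1 — Angular frequency: ω = 2π·f = 2π·1560 = 9802 rad/s.
Step 2 — Component impedances:
  Z1: Z = 1/(jωC) = -j/(ω·C) = 0 - j288.2 Ω
  Z2: Z = R = 1480 Ω
  Z3: Z = R = 2120 Ω
  Z4: Z = 1/(jωC) = -j/(ω·C) = 0 - j4198 Ω
  Z5: Z = 1/(jωC) = -j/(ω·C) = 0 - j34.82 Ω
  Z6: Z = jωL = j·9802·0.00619 = 0 + j60.67 Ω
Step 3 — Ladder network (open output): work backward from the far end, alternating series and parallel combinations. Z_in = 871.6 - j283.8 Ω = 916.6∠-18.0° Ω.
Step 4 — Power factor: PF = cos(φ) = Re(Z)/|Z| = 871.6/916.6 = 0.9509.
Step 5 — Type: Im(Z) = -283.8 ⇒ leading (phase φ = -18.0°).

PF = 0.9509 (leading, φ = -18.0°)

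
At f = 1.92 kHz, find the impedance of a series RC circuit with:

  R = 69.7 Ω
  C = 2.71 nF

Step 1 — Angular frequency: ω = 2π·f = 2π·1920 = 1.206e+04 rad/s.
Step 2 — Component impedances:
  R: Z = R = 69.7 Ω
  C: Z = 1/(jωC) = -j/(ω·C) = 0 - j3.059e+04 Ω
Step 3 — Series combination: Z_total = R + C = 69.7 - j3.059e+04 Ω = 3.059e+04∠-89.9° Ω.

Z = 69.7 - j3.059e+04 Ω = 3.059e+04∠-89.9° Ω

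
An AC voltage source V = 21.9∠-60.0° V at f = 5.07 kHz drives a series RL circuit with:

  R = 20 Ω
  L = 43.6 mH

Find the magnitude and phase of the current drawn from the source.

Step 1 — Angular frequency: ω = 2π·f = 2π·5070 = 3.186e+04 rad/s.
Step 2 — Component impedances:
  R: Z = R = 20 Ω
  L: Z = jωL = j·3.186e+04·0.0436 = 0 + j1389 Ω
Step 3 — Series combination: Z_total = R + L = 20 + j1389 Ω = 1389∠89.2° Ω.
Step 4 — Source phasor: V = 21.9∠-60.0° V = 10.95 - j18.97 V.
Step 5 — Ohm's law: I = V / Z_total = (10.95 - j18.97) / (20 + j1389) = -0.01354 - j0.008079 A.
Step 6 — Convert to polar: |I| = 0.01577 A, ∠I = -149.2°.

I = 0.01577∠-149.2° A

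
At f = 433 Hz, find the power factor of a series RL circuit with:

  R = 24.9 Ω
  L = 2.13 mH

Step 1 — Angular frequency: ω = 2π·f = 2π·433 = 2721 rad/s.
Step 2 — Component impedances:
  R: Z = R = 24.9 Ω
  L: Z = jωL = j·2721·0.00213 = 0 + j5.795 Ω
Step 3 — Series combination: Z_total = R + L = 24.9 + j5.795 Ω = 25.57∠13.1° Ω.
Step 4 — Power factor: PF = cos(φ) = Re(Z)/|Z| = 24.9/25.565 = 0.974.
Step 5 — Type: Im(Z) = 5.795 ⇒ lagging (phase φ = 13.1°).

PF = 0.974 (lagging, φ = 13.1°)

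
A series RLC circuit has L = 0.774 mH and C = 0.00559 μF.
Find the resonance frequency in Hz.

Step 1 — Resonance condition Im(Z)=0 gives ω₀ = 1/√(LC).
Step 2 — ω₀ = 1/√(0.000774·5.59e-09) = 4.808e+05 rad/s.
Step 3 — f₀ = ω₀/(2π) = 7.651e+04 Hz.

f₀ = 7.651e+04 Hz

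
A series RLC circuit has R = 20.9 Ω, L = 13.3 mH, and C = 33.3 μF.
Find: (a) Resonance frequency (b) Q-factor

Step 1 — Resonance condition Im(Z)=0 gives ω₀ = 1/√(LC).
Step 2 — ω₀ = 1/√(0.0133·3.33e-05) = 1503 rad/s.
Step 3 — f₀ = ω₀/(2π) = 239.2 Hz.
Step 4 — Series Q: Q = ω₀L/R = 1503·0.0133/20.9 = 0.9562.

(a) f₀ = 239.2 Hz  (b) Q = 0.9562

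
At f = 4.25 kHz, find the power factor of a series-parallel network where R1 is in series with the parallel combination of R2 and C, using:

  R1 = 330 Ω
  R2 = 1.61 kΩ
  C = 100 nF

Step 1 — Angular frequency: ω = 2π·f = 2π·4250 = 2.67e+04 rad/s.
Step 2 — Component impedances:
  R1: Z = R = 330 Ω
  R2: Z = R = 1610 Ω
  C: Z = 1/(jωC) = -j/(ω·C) = 0 - j374.5 Ω
Step 3 — Parallel branch: R2 || C = 1/(1/R2 + 1/C) = 82.63 - j355.3 Ω.
Step 4 — Series with R1: Z_total = R1 + (R2 || C) = 412.6 - j355.3 Ω = 544.5∠-40.7° Ω.
Step 5 — Power factor: PF = cos(φ) = Re(Z)/|Z| = 412.6/544.5 = 0.7578.
Step 6 — Type: Im(Z) = -355.3 ⇒ leading (phase φ = -40.7°).

PF = 0.7578 (leading, φ = -40.7°)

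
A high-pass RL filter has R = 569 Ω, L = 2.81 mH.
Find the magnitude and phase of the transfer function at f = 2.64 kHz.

Step 1 — Angular frequency: ω = 2π·2640 = 1.659e+04 rad/s.
Step 2 — Transfer function: H(jω) = jωL/(R + jωL).
Step 3 — Numerator jωL = j·46.61; denominator R + jωL = 569 + j46.61.
Step 4 — H = 0.006666 + j0.08137.
Step 5 — Magnitude: |H| = 0.08164 (-21.8 dB); phase: φ = 85.3°.

|H| = 0.08164 (-21.8 dB), φ = 85.3°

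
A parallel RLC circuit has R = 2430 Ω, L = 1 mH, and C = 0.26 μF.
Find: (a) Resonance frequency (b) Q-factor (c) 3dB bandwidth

Step 1 — Resonance: ω₀ = 1/√(LC) = 1/√(0.001·2.6e-07) = 6.202e+04 rad/s.
Step 2 — f₀ = ω₀/(2π) = 9870 Hz.
Step 3 — Parallel Q: Q = R/(ω₀L) = 2430/(6.202e+04·0.001) = 39.18.
Step 4 — Bandwidth: Δω = ω₀/Q = 1583 rad/s; BW = Δω/(2π) = 251.9 Hz.

(a) f₀ = 9870 Hz  (b) Q = 39.18  (c) BW = 251.9 Hz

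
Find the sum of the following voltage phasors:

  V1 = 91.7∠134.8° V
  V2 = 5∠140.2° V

Step 1 — Convert each phasor to rectangular form:
  V1 = 91.7·(cos(134.8°) + j·sin(134.8°)) = -64.61 + j65.07 V
  V2 = 5·(cos(140.2°) + j·sin(140.2°)) = -3.841 + j3.201 V
Step 2 — Sum components: V_total = -68.46 + j68.27 V.
Step 3 — Convert to polar: |V_total| = 96.68 V, ∠V_total = 135.1°.

V_total = 96.68∠135.1° V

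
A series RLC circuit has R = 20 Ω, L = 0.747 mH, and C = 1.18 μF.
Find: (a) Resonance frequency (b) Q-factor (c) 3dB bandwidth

Step 1 — Resonance condition Im(Z)=0 gives ω₀ = 1/√(LC).
Step 2 — ω₀ = 1/√(0.000747·1.18e-06) = 3.368e+04 rad/s.
Step 3 — f₀ = ω₀/(2π) = 5361 Hz.
Step 4 — Series Q: Q = ω₀L/R = 3.368e+04·0.000747/20 = 1.258.
Step 5 — 3dB bandwidth: Δω = ω₀/Q = 2.677e+04 rad/s; BW = Δω/(2π) = 4261 Hz.

(a) f₀ = 5361 Hz  (b) Q = 1.258  (c) BW = 4261 Hz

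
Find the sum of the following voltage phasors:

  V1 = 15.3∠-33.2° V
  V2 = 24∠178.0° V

Step 1 — Convert each phasor to rectangular form:
  V1 = 15.3·(cos(-33.2°) + j·sin(-33.2°)) = 12.8 - j8.378 V
  V2 = 24·(cos(178.0°) + j·sin(178.0°)) = -23.99 + j0.8376 V
Step 2 — Sum components: V_total = -11.18 - j7.54 V.
Step 3 — Convert to polar: |V_total| = 13.49 V, ∠V_total = -146.0°.

V_total = 13.49∠-146.0° V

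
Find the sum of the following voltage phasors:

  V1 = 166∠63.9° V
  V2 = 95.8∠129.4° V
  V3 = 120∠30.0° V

Step 1 — Convert each phasor to rectangular form:
  V1 = 166·(cos(63.9°) + j·sin(63.9°)) = 73.03 + j149.1 V
  V2 = 95.8·(cos(129.4°) + j·sin(129.4°)) = -60.81 + j74.03 V
  V3 = 120·(cos(30.0°) + j·sin(30.0°)) = 103.9 + j60 V
Step 2 — Sum components: V_total = 116.1 + j283.1 V.
Step 3 — Convert to polar: |V_total| = 306 V, ∠V_total = 67.7°.

V_total = 306∠67.7° V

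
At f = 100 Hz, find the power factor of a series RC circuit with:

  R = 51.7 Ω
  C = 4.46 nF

Step 1 — Angular frequency: ω = 2π·f = 2π·100 = 628.3 rad/s.
Step 2 — Component impedances:
  R: Z = R = 51.7 Ω
  C: Z = 1/(jωC) = -j/(ω·C) = 0 - j3.568e+05 Ω
Step 3 — Series combination: Z_total = R + C = 51.7 - j3.568e+05 Ω = 3.568e+05∠-90.0° Ω.
Step 4 — Power factor: PF = cos(φ) = Re(Z)/|Z| = 51.7/3.568e+05 = 0.0001449.
Step 5 — Type: Im(Z) = -3.568e+05 ⇒ leading (phase φ = -90.0°).

PF = 0.0001449 (leading, φ = -90.0°)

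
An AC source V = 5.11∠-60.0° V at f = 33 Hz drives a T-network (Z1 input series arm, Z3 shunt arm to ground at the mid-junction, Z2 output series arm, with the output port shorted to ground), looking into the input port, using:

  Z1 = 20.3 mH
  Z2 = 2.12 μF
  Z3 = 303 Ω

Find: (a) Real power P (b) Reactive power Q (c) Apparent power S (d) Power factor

Step 1 — Angular frequency: ω = 2π·f = 2π·33 = 207.3 rad/s.
Step 2 — Component impedances:
  Z1: Z = jωL = j·207.3·0.0203 = 0 + j4.209 Ω
  Z2: Z = 1/(jωC) = -j/(ω·C) = 0 - j2275 Ω
  Z3: Z = R = 303 Ω
Step 3 — With the output port shorted to ground, the output series arm Z2 runs from the junction to ground; the shunt arm Z3 also runs from the junction to ground. They appear in parallel: Z3 || Z2 = 297.7 - j39.65 Ω.
Step 4 — Series with input arm Z1: Z_in = Z1 + (Z3 || Z2) = 297.7 - j35.44 Ω = 299.8∠-6.8° Ω.
Step 5 — Source phasor: V = 5.11∠-60.0° V = 2.555 - j4.425 V.
Step 6 — Current: I = V / Z = 0.01021 - j0.01365 A = 0.01704∠-53.2° A.
Step 7 — Complex power: S = V·I* = 0.08648 - j0.0103 VA.
Step 8 — Real power: P = Re(S) = 0.08648 W.
Step 9 — Reactive power: Q = Im(S) = -0.0103 VAR.
Step 10 — Apparent power: |S| = 0.08709 VA.
Step 11 — Power factor: PF = P/|S| = 0.993 (leading).

(a) P = 0.08648 W  (b) Q = -0.0103 VAR  (c) S = 0.08709 VA  (d) PF = 0.993 (leading)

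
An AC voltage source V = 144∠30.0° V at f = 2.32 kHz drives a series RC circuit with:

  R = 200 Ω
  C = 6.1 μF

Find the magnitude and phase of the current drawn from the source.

Step 1 — Angular frequency: ω = 2π·f = 2π·2320 = 1.458e+04 rad/s.
Step 2 — Component impedances:
  R: Z = R = 200 Ω
  C: Z = 1/(jωC) = -j/(ω·C) = 0 - j11.25 Ω
Step 3 — Series combination: Z_total = R + C = 200 - j11.25 Ω = 200.3∠-3.2° Ω.
Step 4 — Source phasor: V = 144∠30.0° V = 124.7 + j72 V.
Step 5 — Ohm's law: I = V / Z_total = (124.7 + j72) / (200 - j11.25) = 0.6014 + j0.3938 A.
Step 6 — Convert to polar: |I| = 0.7189 A, ∠I = 33.2°.

I = 0.7189∠33.2° A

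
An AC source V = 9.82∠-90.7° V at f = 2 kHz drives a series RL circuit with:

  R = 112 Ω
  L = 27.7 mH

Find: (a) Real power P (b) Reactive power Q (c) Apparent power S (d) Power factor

Step 1 — Angular frequency: ω = 2π·f = 2π·2000 = 1.257e+04 rad/s.
Step 2 — Component impedances:
  R: Z = R = 112 Ω
  L: Z = jωL = j·1.257e+04·0.0277 = 0 + j348.1 Ω
Step 3 — Series combination: Z_total = R + L = 112 + j348.1 Ω = 365.7∠72.2° Ω.
Step 4 — Source phasor: V = 9.82∠-90.7° V = -0.12 - j9.819 V.
Step 5 — Current: I = V / Z = -0.02566 - j0.007913 A = 0.02686∠-162.9° A.
Step 6 — Complex power: S = V·I* = 0.08078 + j0.251 VA.
Step 7 — Real power: P = Re(S) = 0.08078 W.
Step 8 — Reactive power: Q = Im(S) = 0.251 VAR.
Step 9 — Apparent power: |S| = 0.2637 VA.
Step 10 — Power factor: PF = P/|S| = 0.3063 (lagging).

(a) P = 0.08078 W  (b) Q = 0.251 VAR  (c) S = 0.2637 VA  (d) PF = 0.3063 (lagging)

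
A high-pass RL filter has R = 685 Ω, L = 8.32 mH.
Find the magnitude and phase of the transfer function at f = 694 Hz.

Step 1 — Angular frequency: ω = 2π·694 = 4361 rad/s.
Step 2 — Transfer function: H(jω) = jωL/(R + jωL).
Step 3 — Numerator jωL = j·36.28; denominator R + jωL = 685 + j36.28.
Step 4 — H = 0.002797 + j0.05281.
Step 5 — Magnitude: |H| = 0.05289 (-25.5 dB); phase: φ = 87.0°.

|H| = 0.05289 (-25.5 dB), φ = 87.0°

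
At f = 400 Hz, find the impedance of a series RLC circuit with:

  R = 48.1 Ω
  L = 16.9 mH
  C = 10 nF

Step 1 — Angular frequency: ω = 2π·f = 2π·400 = 2513 rad/s.
Step 2 — Component impedances:
  R: Z = R = 48.1 Ω
  L: Z = jωL = j·2513·0.0169 = 0 + j42.47 Ω
  C: Z = 1/(jωC) = -j/(ω·C) = 0 - j3.979e+04 Ω
Step 3 — Series combination: Z_total = R + L + C = 48.1 - j3.975e+04 Ω = 3.975e+04∠-89.9° Ω.

Z = 48.1 - j3.975e+04 Ω = 3.975e+04∠-89.9° Ω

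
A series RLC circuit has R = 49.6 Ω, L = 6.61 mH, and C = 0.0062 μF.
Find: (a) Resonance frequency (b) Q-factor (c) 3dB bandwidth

Step 1 — Resonance: ω₀ = 1/√(LC) = 1/√(0.00661·6.2e-09) = 1.562e+05 rad/s.
Step 2 — f₀ = ω₀/(2π) = 2.486e+04 Hz.
Step 3 — Series Q: Q = ω₀L/R = 1.562e+05·0.00661/49.6 = 20.82.
Step 4 — Bandwidth: Δω = ω₀/Q = 7504 rad/s; BW = Δω/(2π) = 1194 Hz.

(a) f₀ = 2.486e+04 Hz  (b) Q = 20.82  (c) BW = 1194 Hz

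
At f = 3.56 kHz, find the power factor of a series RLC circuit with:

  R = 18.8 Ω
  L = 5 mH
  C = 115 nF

Step 1 — Angular frequency: ω = 2π·f = 2π·3560 = 2.237e+04 rad/s.
Step 2 — Component impedances:
  R: Z = R = 18.8 Ω
  L: Z = jωL = j·2.237e+04·0.005 = 0 + j111.8 Ω
  C: Z = 1/(jωC) = -j/(ω·C) = 0 - j388.8 Ω
Step 3 — Series combination: Z_total = R + L + C = 18.8 - j276.9 Ω = 277.5∠-86.1° Ω.
Step 4 — Power factor: PF = cos(φ) = Re(Z)/|Z| = 18.8/277.55 = 0.06774.
Step 5 — Type: Im(Z) = -276.9 ⇒ leading (phase φ = -86.1°).

PF = 0.06774 (leading, φ = -86.1°)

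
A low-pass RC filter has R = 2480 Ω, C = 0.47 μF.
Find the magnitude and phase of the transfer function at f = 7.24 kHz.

Step 1 — Angular frequency: ω = 2π·7240 = 4.549e+04 rad/s.
Step 2 — Transfer function: H(jω) = 1/(1 + jωRC).
Step 3 — Denominator: 1 + jωRC = 1 + j·4.549e+04·2480·4.7e-07 = 1 + j53.02.
Step 4 — H = 0.0003556 - j0.01885.
Step 5 — Magnitude: |H| = 0.01886 (-34.5 dB); phase: φ = -88.9°.

|H| = 0.01886 (-34.5 dB), φ = -88.9°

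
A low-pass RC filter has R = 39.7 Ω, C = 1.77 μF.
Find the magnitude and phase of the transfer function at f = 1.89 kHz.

Step 1 — Angular frequency: ω = 2π·1890 = 1.188e+04 rad/s.
Step 2 — Transfer function: H(jω) = 1/(1 + jωRC).
Step 3 — Denominator: 1 + jωRC = 1 + j·1.188e+04·39.7·1.77e-06 = 1 + j0.8345.
Step 4 — H = 0.5895 - j0.4919.
Step 5 — Magnitude: |H| = 0.7678 (-2.3 dB); phase: φ = -39.8°.

|H| = 0.7678 (-2.3 dB), φ = -39.8°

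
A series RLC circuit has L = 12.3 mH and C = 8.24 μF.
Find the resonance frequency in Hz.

Step 1 — Resonance condition Im(Z)=0 gives ω₀ = 1/√(LC).
Step 2 — ω₀ = 1/√(0.0123·8.24e-06) = 3141 rad/s.
Step 3 — f₀ = ω₀/(2π) = 499.9 Hz.

f₀ = 499.9 Hz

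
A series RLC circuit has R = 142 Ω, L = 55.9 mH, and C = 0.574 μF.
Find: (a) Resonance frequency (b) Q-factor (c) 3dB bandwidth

Step 1 — Resonance: ω₀ = 1/√(LC) = 1/√(0.0559·5.74e-07) = 5583 rad/s.
Step 2 — f₀ = ω₀/(2π) = 888.5 Hz.
Step 3 — Series Q: Q = ω₀L/R = 5583·0.0559/142 = 2.198.
Step 4 — Bandwidth: Δω = ω₀/Q = 2540 rad/s; BW = Δω/(2π) = 404.3 Hz.

(a) f₀ = 888.5 Hz  (b) Q = 2.198  (c) BW = 404.3 Hz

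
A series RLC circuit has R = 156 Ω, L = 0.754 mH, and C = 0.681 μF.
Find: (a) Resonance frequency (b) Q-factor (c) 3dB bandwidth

Step 1 — Resonance: ω₀ = 1/√(LC) = 1/√(0.000754·6.81e-07) = 4.413e+04 rad/s.
Step 2 — f₀ = ω₀/(2π) = 7024 Hz.
Step 3 — Series Q: Q = ω₀L/R = 4.413e+04·0.000754/156 = 0.2133.
Step 4 — Bandwidth: Δω = ω₀/Q = 2.069e+05 rad/s; BW = Δω/(2π) = 3.293e+04 Hz.

(a) f₀ = 7024 Hz  (b) Q = 0.2133  (c) BW = 3.293e+04 Hz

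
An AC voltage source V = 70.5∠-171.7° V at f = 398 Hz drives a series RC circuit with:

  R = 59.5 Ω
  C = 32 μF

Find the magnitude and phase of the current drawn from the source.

Step 1 — Angular frequency: ω = 2π·f = 2π·398 = 2501 rad/s.
Step 2 — Component impedances:
  R: Z = R = 59.5 Ω
  C: Z = 1/(jωC) = -j/(ω·C) = 0 - j12.5 Ω
Step 3 — Series combination: Z_total = R + C = 59.5 - j12.5 Ω = 60.8∠-11.9° Ω.
Step 4 — Source phasor: V = 70.5∠-171.7° V = -69.76 - j10.18 V.
Step 5 — Ohm's law: I = V / Z_total = (-69.76 - j10.18) / (59.5 - j12.5) = -1.089 - j0.3997 A.
Step 6 — Convert to polar: |I| = 1.16 A, ∠I = -159.8°.

I = 1.16∠-159.8° A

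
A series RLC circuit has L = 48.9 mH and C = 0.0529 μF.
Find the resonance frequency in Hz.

Step 1 — Resonance condition Im(Z)=0 gives ω₀ = 1/√(LC).
Step 2 — ω₀ = 1/√(0.0489·5.29e-08) = 1.966e+04 rad/s.
Step 3 — f₀ = ω₀/(2π) = 3129 Hz.

f₀ = 3129 Hz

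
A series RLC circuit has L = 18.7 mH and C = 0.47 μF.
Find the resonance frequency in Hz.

Step 1 — Resonance condition Im(Z)=0 gives ω₀ = 1/√(LC).
Step 2 — ω₀ = 1/√(0.0187·4.7e-07) = 1.067e+04 rad/s.
Step 3 — f₀ = ω₀/(2π) = 1698 Hz.

f₀ = 1698 Hz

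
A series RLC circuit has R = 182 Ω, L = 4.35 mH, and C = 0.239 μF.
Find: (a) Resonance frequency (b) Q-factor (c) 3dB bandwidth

Step 1 — Resonance condition Im(Z)=0 gives ω₀ = 1/√(LC).
Step 2 — ω₀ = 1/√(0.00435·2.39e-07) = 3.101e+04 rad/s.
Step 3 — f₀ = ω₀/(2π) = 4936 Hz.
Step 4 — Series Q: Q = ω₀L/R = 3.101e+04·0.00435/182 = 0.7413.
Step 5 — 3dB bandwidth: Δω = ω₀/Q = 4.184e+04 rad/s; BW = Δω/(2π) = 6659 Hz.

(a) f₀ = 4936 Hz  (b) Q = 0.7413  (c) BW = 6659 Hz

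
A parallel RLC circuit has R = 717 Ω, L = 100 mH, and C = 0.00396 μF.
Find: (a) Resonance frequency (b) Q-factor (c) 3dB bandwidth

Step 1 — Resonance: ω₀ = 1/√(LC) = 1/√(0.1·3.96e-09) = 5.025e+04 rad/s.
Step 2 — f₀ = ω₀/(2π) = 7998 Hz.
Step 3 — Parallel Q: Q = R/(ω₀L) = 717/(5.025e+04·0.1) = 0.1427.
Step 4 — Bandwidth: Δω = ω₀/Q = 3.522e+05 rad/s; BW = Δω/(2π) = 5.605e+04 Hz.

(a) f₀ = 7998 Hz  (b) Q = 0.1427  (c) BW = 5.605e+04 Hz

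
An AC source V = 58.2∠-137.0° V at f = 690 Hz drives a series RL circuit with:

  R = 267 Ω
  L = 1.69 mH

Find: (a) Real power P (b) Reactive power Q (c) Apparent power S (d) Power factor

Step 1 — Angular frequency: ω = 2π·f = 2π·690 = 4335 rad/s.
Step 2 — Component impedances:
  R: Z = R = 267 Ω
  L: Z = jωL = j·4335·0.00169 = 0 + j7.327 Ω
Step 3 — Series combination: Z_total = R + L = 267 + j7.327 Ω = 267.1∠1.6° Ω.
Step 4 — Source phasor: V = 58.2∠-137.0° V = -42.56 - j39.69 V.
Step 5 — Current: I = V / Z = -0.1634 - j0.1442 A = 0.2179∠-138.6° A.
Step 6 — Complex power: S = V·I* = 12.68 + j0.3479 VA.
Step 7 — Real power: P = Re(S) = 12.68 W.
Step 8 — Reactive power: Q = Im(S) = 0.3479 VAR.
Step 9 — Apparent power: |S| = 12.68 VA.
Step 10 — Power factor: PF = P/|S| = 0.9996 (lagging).

(a) P = 12.68 W  (b) Q = 0.3479 VAR  (c) S = 12.68 VA  (d) PF = 0.9996 (lagging)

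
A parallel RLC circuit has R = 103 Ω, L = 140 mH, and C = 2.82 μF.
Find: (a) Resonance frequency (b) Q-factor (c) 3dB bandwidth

Step 1 — Resonance: ω₀ = 1/√(LC) = 1/√(0.14·2.82e-06) = 1592 rad/s.
Step 2 — f₀ = ω₀/(2π) = 253.3 Hz.
Step 3 — Parallel Q: Q = R/(ω₀L) = 103/(1592·0.14) = 0.4623.
Step 4 — Bandwidth: Δω = ω₀/Q = 3443 rad/s; BW = Δω/(2π) = 547.9 Hz.

(a) f₀ = 253.3 Hz  (b) Q = 0.4623  (c) BW = 547.9 Hz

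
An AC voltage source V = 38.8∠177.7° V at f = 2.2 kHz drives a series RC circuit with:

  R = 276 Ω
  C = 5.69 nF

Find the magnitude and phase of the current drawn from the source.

Step 1 — Angular frequency: ω = 2π·f = 2π·2200 = 1.382e+04 rad/s.
Step 2 — Component impedances:
  R: Z = R = 276 Ω
  C: Z = 1/(jωC) = -j/(ω·C) = 0 - j1.271e+04 Ω
Step 3 — Series combination: Z_total = R + C = 276 - j1.271e+04 Ω = 1.272e+04∠-88.8° Ω.
Step 4 — Source phasor: V = 38.8∠177.7° V = -38.77 + j1.557 V.
Step 5 — Ohm's law: I = V / Z_total = (-38.77 + j1.557) / (276 - j1.271e+04) = -0.0001886 - j0.003045 A.
Step 6 — Convert to polar: |I| = 0.003051 A, ∠I = -93.5°.

I = 0.003051∠-93.5° A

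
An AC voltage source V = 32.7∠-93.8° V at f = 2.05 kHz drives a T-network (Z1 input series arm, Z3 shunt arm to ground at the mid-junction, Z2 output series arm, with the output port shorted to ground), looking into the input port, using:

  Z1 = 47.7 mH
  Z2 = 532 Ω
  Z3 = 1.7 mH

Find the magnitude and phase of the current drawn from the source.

Step 1 — Angular frequency: ω = 2π·f = 2π·2050 = 1.288e+04 rad/s.
Step 2 — Component impedances:
  Z1: Z = jωL = j·1.288e+04·0.0477 = 0 + j614.4 Ω
  Z2: Z = R = 532 Ω
  Z3: Z = jωL = j·1.288e+04·0.0017 = 0 + j21.9 Ω
Step 3 — With the output port shorted to ground, the output series arm Z2 runs from the junction to ground; the shunt arm Z3 also runs from the junction to ground. They appear in parallel: Z3 || Z2 = 0.8997 + j21.86 Ω.
Step 4 — Series with input arm Z1: Z_in = Z1 + (Z3 || Z2) = 0.8997 + j636.3 Ω = 636.3∠89.9° Ω.
Step 5 — Source phasor: V = 32.7∠-93.8° V = -2.167 - j32.63 V.
Step 6 — Ohm's law: I = V / Z_total = (-2.167 - j32.63) / (0.8997 + j636.3) = -0.05129 + j0.003334 A.
Step 7 — Convert to polar: |I| = 0.05139 A, ∠I = 176.3°.

I = 0.05139∠176.3° A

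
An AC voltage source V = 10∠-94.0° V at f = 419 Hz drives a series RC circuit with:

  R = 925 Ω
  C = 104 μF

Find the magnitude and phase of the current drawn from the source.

Step 1 — Angular frequency: ω = 2π·f = 2π·419 = 2633 rad/s.
Step 2 — Component impedances:
  R: Z = R = 925 Ω
  C: Z = 1/(jωC) = -j/(ω·C) = 0 - j3.652 Ω
Step 3 — Series combination: Z_total = R + C = 925 - j3.652 Ω = 925∠-0.2° Ω.
Step 4 — Source phasor: V = 10∠-94.0° V = -0.6976 - j9.976 V.
Step 5 — Ohm's law: I = V / Z_total = (-0.6976 - j9.976) / (925 - j3.652) = -0.0007115 - j0.01079 A.
Step 6 — Convert to polar: |I| = 0.01081 A, ∠I = -93.8°.

I = 0.01081∠-93.8° A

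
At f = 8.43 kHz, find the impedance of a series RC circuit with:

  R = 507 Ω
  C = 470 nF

Step 1 — Angular frequency: ω = 2π·f = 2π·8430 = 5.297e+04 rad/s.
Step 2 — Component impedances:
  R: Z = R = 507 Ω
  C: Z = 1/(jωC) = -j/(ω·C) = 0 - j40.17 Ω
Step 3 — Series combination: Z_total = R + C = 507 - j40.17 Ω = 508.6∠-4.5° Ω.

Z = 507 - j40.17 Ω = 508.6∠-4.5° Ω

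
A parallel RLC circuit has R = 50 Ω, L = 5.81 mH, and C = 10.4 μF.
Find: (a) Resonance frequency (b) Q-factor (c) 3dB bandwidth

Step 1 — Resonance: ω₀ = 1/√(LC) = 1/√(0.00581·1.04e-05) = 4068 rad/s.
Step 2 — f₀ = ω₀/(2π) = 647.5 Hz.
Step 3 — Parallel Q: Q = R/(ω₀L) = 50/(4068·0.00581) = 2.115.
Step 4 — Bandwidth: Δω = ω₀/Q = 1923 rad/s; BW = Δω/(2π) = 306.1 Hz.

(a) f₀ = 647.5 Hz  (b) Q = 2.115  (c) BW = 306.1 Hz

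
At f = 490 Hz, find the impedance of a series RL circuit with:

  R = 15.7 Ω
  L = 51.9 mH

Step 1 — Angular frequency: ω = 2π·f = 2π·490 = 3079 rad/s.
Step 2 — Component impedances:
  R: Z = R = 15.7 Ω
  L: Z = jωL = j·3079·0.0519 = 0 + j159.8 Ω
Step 3 — Series combination: Z_total = R + L = 15.7 + j159.8 Ω = 160.6∠84.4° Ω.

Z = 15.7 + j159.8 Ω = 160.6∠84.4° Ω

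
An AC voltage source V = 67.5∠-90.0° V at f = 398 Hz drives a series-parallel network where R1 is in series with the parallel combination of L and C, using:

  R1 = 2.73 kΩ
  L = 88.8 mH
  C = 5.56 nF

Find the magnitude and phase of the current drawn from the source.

Step 1 — Angular frequency: ω = 2π·f = 2π·398 = 2501 rad/s.
Step 2 — Component impedances:
  R1: Z = R = 2730 Ω
  L: Z = jωL = j·2501·0.0888 = 0 + j222.1 Ω
  C: Z = 1/(jωC) = -j/(ω·C) = 0 - j7.192e+04 Ω
Step 3 — Parallel branch: L || C = 1/(1/L + 1/C) = 0 + j222.8 Ω.
Step 4 — Series with R1: Z_total = R1 + (L || C) = 2730 + j222.8 Ω = 2739∠4.7° Ω.
Step 5 — Source phasor: V = 67.5∠-90.0° V = 0 - j67.5 V.
Step 6 — Ohm's law: I = V / Z_total = (0 - j67.5) / (2730 + j222.8) = -0.002004 - j0.02456 A.
Step 7 — Convert to polar: |I| = 0.02464 A, ∠I = -94.7°.

I = 0.02464∠-94.7° A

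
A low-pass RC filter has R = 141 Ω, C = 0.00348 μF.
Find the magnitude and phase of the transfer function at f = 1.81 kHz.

Step 1 — Angular frequency: ω = 2π·1810 = 1.137e+04 rad/s.
Step 2 — Transfer function: H(jω) = 1/(1 + jωRC).
Step 3 — Denominator: 1 + jωRC = 1 + j·1.137e+04·141·3.48e-09 = 1 + j0.00558.
Step 4 — H = 1 - j0.00558.
Step 5 — Magnitude: |H| = 1 (-0.0 dB); phase: φ = -0.3°.

|H| = 1 (-0.0 dB), φ = -0.3°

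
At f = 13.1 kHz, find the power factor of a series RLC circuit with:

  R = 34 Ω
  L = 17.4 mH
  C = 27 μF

Step 1 — Angular frequency: ω = 2π·f = 2π·1.31e+04 = 8.231e+04 rad/s.
Step 2 — Component impedances:
  R: Z = R = 34 Ω
  L: Z = jωL = j·8.231e+04·0.0174 = 0 + j1432 Ω
  C: Z = 1/(jωC) = -j/(ω·C) = 0 - j0.45 Ω
Step 3 — Series combination: Z_total = R + L + C = 34 + j1432 Ω = 1432∠88.6° Ω.
Step 4 — Power factor: PF = cos(φ) = Re(Z)/|Z| = 34/1432 = 0.02374.
Step 5 — Type: Im(Z) = 1432 ⇒ lagging (phase φ = 88.6°).

PF = 0.02374 (lagging, φ = 88.6°)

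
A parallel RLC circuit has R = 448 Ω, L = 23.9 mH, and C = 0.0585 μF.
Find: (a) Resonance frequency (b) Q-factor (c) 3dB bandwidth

Step 1 — Resonance: ω₀ = 1/√(LC) = 1/√(0.0239·5.85e-08) = 2.674e+04 rad/s.
Step 2 — f₀ = ω₀/(2π) = 4256 Hz.
Step 3 — Parallel Q: Q = R/(ω₀L) = 448/(2.674e+04·0.0239) = 0.7009.
Step 4 — Bandwidth: Δω = ω₀/Q = 3.816e+04 rad/s; BW = Δω/(2π) = 6073 Hz.

(a) f₀ = 4256 Hz  (b) Q = 0.7009  (c) BW = 6073 Hz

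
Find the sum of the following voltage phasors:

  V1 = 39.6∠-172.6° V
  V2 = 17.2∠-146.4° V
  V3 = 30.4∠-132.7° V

Step 1 — Convert each phasor to rectangular form:
  V1 = 39.6·(cos(-172.6°) + j·sin(-172.6°)) = -39.27 - j5.1 V
  V2 = 17.2·(cos(-146.4°) + j·sin(-146.4°)) = -14.33 - j9.518 V
  V3 = 30.4·(cos(-132.7°) + j·sin(-132.7°)) = -20.62 - j22.34 V
Step 2 — Sum components: V_total = -74.21 - j36.96 V.
Step 3 — Convert to polar: |V_total| = 82.91 V, ∠V_total = -153.5°.

V_total = 82.91∠-153.5° V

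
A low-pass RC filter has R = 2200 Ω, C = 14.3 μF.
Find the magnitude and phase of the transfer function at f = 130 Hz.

Step 1 — Angular frequency: ω = 2π·130 = 816.8 rad/s.
Step 2 — Transfer function: H(jω) = 1/(1 + jωRC).
Step 3 — Denominator: 1 + jωRC = 1 + j·816.8·2200·1.43e-05 = 1 + j25.7.
Step 4 — H = 0.001512 - j0.03886.
Step 5 — Magnitude: |H| = 0.03889 (-28.2 dB); phase: φ = -87.8°.

|H| = 0.03889 (-28.2 dB), φ = -87.8°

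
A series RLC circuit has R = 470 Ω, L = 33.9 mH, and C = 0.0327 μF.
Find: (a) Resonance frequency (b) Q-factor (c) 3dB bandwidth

Step 1 — Resonance: ω₀ = 1/√(LC) = 1/√(0.0339·3.27e-08) = 3.003e+04 rad/s.
Step 2 — f₀ = ω₀/(2π) = 4780 Hz.
Step 3 — Series Q: Q = ω₀L/R = 3.003e+04·0.0339/470 = 2.166.
Step 4 — Bandwidth: Δω = ω₀/Q = 1.386e+04 rad/s; BW = Δω/(2π) = 2207 Hz.

(a) f₀ = 4780 Hz  (b) Q = 2.166  (c) BW = 2207 Hz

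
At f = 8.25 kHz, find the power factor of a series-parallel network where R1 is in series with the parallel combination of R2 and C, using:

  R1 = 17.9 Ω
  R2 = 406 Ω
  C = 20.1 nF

Step 1 — Angular frequency: ω = 2π·f = 2π·8250 = 5.184e+04 rad/s.
Step 2 — Component impedances:
  R1: Z = R = 17.9 Ω
  R2: Z = R = 406 Ω
  C: Z = 1/(jωC) = -j/(ω·C) = 0 - j959.8 Ω
Step 3 — Parallel branch: R2 || C = 1/(1/R2 + 1/C) = 344.4 - j145.7 Ω.
Step 4 — Series with R1: Z_total = R1 + (R2 || C) = 362.3 - j145.7 Ω = 390.5∠-21.9° Ω.
Step 5 — Power factor: PF = cos(φ) = Re(Z)/|Z| = 362.3/390.5 = 0.9278.
Step 6 — Type: Im(Z) = -145.7 ⇒ leading (phase φ = -21.9°).

PF = 0.9278 (leading, φ = -21.9°)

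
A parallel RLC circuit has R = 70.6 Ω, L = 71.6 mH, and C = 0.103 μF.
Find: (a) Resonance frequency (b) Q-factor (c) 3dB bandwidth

Step 1 — Resonance: ω₀ = 1/√(LC) = 1/√(0.0716·1.03e-07) = 1.164e+04 rad/s.
Step 2 — f₀ = ω₀/(2π) = 1853 Hz.
Step 3 — Parallel Q: Q = R/(ω₀L) = 70.6/(1.164e+04·0.0716) = 0.08468.
Step 4 — Bandwidth: Δω = ω₀/Q = 1.375e+05 rad/s; BW = Δω/(2π) = 2.189e+04 Hz.

(a) f₀ = 1853 Hz  (b) Q = 0.08468  (c) BW = 2.189e+04 Hz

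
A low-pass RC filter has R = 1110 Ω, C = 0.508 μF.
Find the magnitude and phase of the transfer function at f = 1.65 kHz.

Step 1 — Angular frequency: ω = 2π·1650 = 1.037e+04 rad/s.
Step 2 — Transfer function: H(jω) = 1/(1 + jωRC).
Step 3 — Denominator: 1 + jωRC = 1 + j·1.037e+04·1110·5.08e-07 = 1 + j5.846.
Step 4 — H = 0.02843 - j0.1662.
Step 5 — Magnitude: |H| = 0.1686 (-15.5 dB); phase: φ = -80.3°.

|H| = 0.1686 (-15.5 dB), φ = -80.3°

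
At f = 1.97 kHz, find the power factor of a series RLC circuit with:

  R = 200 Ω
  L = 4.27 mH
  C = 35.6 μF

Step 1 — Angular frequency: ω = 2π·f = 2π·1970 = 1.238e+04 rad/s.
Step 2 — Component impedances:
  R: Z = R = 200 Ω
  L: Z = jωL = j·1.238e+04·0.00427 = 0 + j52.85 Ω
  C: Z = 1/(jωC) = -j/(ω·C) = 0 - j2.269 Ω
Step 3 — Series combination: Z_total = R + L + C = 200 + j50.58 Ω = 206.3∠14.2° Ω.
Step 4 — Power factor: PF = cos(φ) = Re(Z)/|Z| = 200/206.3 = 0.9695.
Step 5 — Type: Im(Z) = 50.58 ⇒ lagging (phase φ = 14.2°).

PF = 0.9695 (lagging, φ = 14.2°)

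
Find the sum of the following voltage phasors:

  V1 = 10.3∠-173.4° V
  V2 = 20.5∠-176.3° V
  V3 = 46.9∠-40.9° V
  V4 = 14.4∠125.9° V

Step 1 — Convert each phasor to rectangular form:
  V1 = 10.3·(cos(-173.4°) + j·sin(-173.4°)) = -10.23 - j1.184 V
  V2 = 20.5·(cos(-176.3°) + j·sin(-176.3°)) = -20.46 - j1.323 V
  V3 = 46.9·(cos(-40.9°) + j·sin(-40.9°)) = 35.45 - j30.71 V
  V4 = 14.4·(cos(125.9°) + j·sin(125.9°)) = -8.444 + j11.66 V
Step 2 — Sum components: V_total = -3.683 - j21.55 V.
Step 3 — Convert to polar: |V_total| = 21.86 V, ∠V_total = -99.7°.

V_total = 21.86∠-99.7° V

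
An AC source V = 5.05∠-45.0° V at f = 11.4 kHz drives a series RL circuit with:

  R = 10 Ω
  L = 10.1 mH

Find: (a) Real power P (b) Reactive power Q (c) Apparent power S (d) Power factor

Step 1 — Angular frequency: ω = 2π·f = 2π·1.14e+04 = 7.163e+04 rad/s.
Step 2 — Component impedances:
  R: Z = R = 10 Ω
  L: Z = jωL = j·7.163e+04·0.0101 = 0 + j723.4 Ω
Step 3 — Series combination: Z_total = R + L = 10 + j723.4 Ω = 723.5∠89.2° Ω.
Step 4 — Source phasor: V = 5.05∠-45.0° V = 3.571 - j3.571 V.
Step 5 — Current: I = V / Z = -0.004867 - j0.005003 A = 0.00698∠-134.2° A.
Step 6 — Complex power: S = V·I* = 0.0004872 + j0.03524 VA.
Step 7 — Real power: P = Re(S) = 0.0004872 W.
Step 8 — Reactive power: Q = Im(S) = 0.03524 VAR.
Step 9 — Apparent power: |S| = 0.03525 VA.
Step 10 — Power factor: PF = P/|S| = 0.01382 (lagging).

(a) P = 0.0004872 W  (b) Q = 0.03524 VAR  (c) S = 0.03525 VA  (d) PF = 0.01382 (lagging)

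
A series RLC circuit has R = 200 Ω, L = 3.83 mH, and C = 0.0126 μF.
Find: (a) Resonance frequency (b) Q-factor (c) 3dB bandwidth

Step 1 — Resonance condition Im(Z)=0 gives ω₀ = 1/√(LC).
Step 2 — ω₀ = 1/√(0.00383·1.26e-08) = 1.44e+05 rad/s.
Step 3 — f₀ = ω₀/(2π) = 2.291e+04 Hz.
Step 4 — Series Q: Q = ω₀L/R = 1.44e+05·0.00383/200 = 2.757.
Step 5 — 3dB bandwidth: Δω = ω₀/Q = 5.222e+04 rad/s; BW = Δω/(2π) = 8311 Hz.

(a) f₀ = 2.291e+04 Hz  (b) Q = 2.757  (c) BW = 8311 Hz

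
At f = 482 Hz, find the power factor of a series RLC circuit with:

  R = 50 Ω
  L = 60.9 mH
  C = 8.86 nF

Step 1 — Angular frequency: ω = 2π·f = 2π·482 = 3028 rad/s.
Step 2 — Component impedances:
  R: Z = R = 50 Ω
  L: Z = jωL = j·3028·0.0609 = 0 + j184.4 Ω
  C: Z = 1/(jωC) = -j/(ω·C) = 0 - j3.727e+04 Ω
Step 3 — Series combination: Z_total = R + L + C = 50 - j3.708e+04 Ω = 3.708e+04∠-89.9° Ω.
Step 4 — Power factor: PF = cos(φ) = Re(Z)/|Z| = 50/3.708e+04 = 0.001348.
Step 5 — Type: Im(Z) = -3.708e+04 ⇒ leading (phase φ = -89.9°).

PF = 0.001348 (leading, φ = -89.9°)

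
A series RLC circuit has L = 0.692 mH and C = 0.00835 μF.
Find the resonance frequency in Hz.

Step 1 — Resonance condition Im(Z)=0 gives ω₀ = 1/√(LC).
Step 2 — ω₀ = 1/√(0.000692·8.35e-09) = 4.16e+05 rad/s.
Step 3 — f₀ = ω₀/(2π) = 6.621e+04 Hz.

f₀ = 6.621e+04 Hz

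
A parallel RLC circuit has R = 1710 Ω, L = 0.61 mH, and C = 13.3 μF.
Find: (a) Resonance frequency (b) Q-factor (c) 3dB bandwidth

Step 1 — Resonance: ω₀ = 1/√(LC) = 1/√(0.00061·1.33e-05) = 1.11e+04 rad/s.
Step 2 — f₀ = ω₀/(2π) = 1767 Hz.
Step 3 — Parallel Q: Q = R/(ω₀L) = 1710/(1.11e+04·0.00061) = 252.5.
Step 4 — Bandwidth: Δω = ω₀/Q = 43.97 rad/s; BW = Δω/(2π) = 6.998 Hz.

(a) f₀ = 1767 Hz  (b) Q = 252.5  (c) BW = 6.998 Hz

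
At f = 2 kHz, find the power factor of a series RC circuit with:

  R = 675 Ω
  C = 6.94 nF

Step 1 — Angular frequency: ω = 2π·f = 2π·2000 = 1.257e+04 rad/s.
Step 2 — Component impedances:
  R: Z = R = 675 Ω
  C: Z = 1/(jωC) = -j/(ω·C) = 0 - j1.147e+04 Ω
Step 3 — Series combination: Z_total = R + C = 675 - j1.147e+04 Ω = 1.149e+04∠-86.6° Ω.
Step 4 — Power factor: PF = cos(φ) = Re(Z)/|Z| = 675/11486 = 0.05877.
Step 5 — Type: Im(Z) = -1.147e+04 ⇒ leading (phase φ = -86.6°).

PF = 0.05877 (leading, φ = -86.6°)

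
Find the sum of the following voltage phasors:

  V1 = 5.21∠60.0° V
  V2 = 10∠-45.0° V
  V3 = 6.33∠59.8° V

Step 1 — Convert each phasor to rectangular form:
  V1 = 5.21·(cos(60.0°) + j·sin(60.0°)) = 2.605 + j4.512 V
  V2 = 10·(cos(-45.0°) + j·sin(-45.0°)) = 7.071 - j7.071 V
  V3 = 6.33·(cos(59.8°) + j·sin(59.8°)) = 3.184 + j5.471 V
Step 2 — Sum components: V_total = 12.86 + j2.912 V.
Step 3 — Convert to polar: |V_total| = 13.19 V, ∠V_total = 12.8°.

V_total = 13.19∠12.8° V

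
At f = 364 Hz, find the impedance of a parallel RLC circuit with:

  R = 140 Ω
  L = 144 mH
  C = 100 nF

Step 1 — Angular frequency: ω = 2π·f = 2π·364 = 2287 rad/s.
Step 2 — Component impedances:
  R: Z = R = 140 Ω
  L: Z = jωL = j·2287·0.144 = 0 + j329.3 Ω
  C: Z = 1/(jωC) = -j/(ω·C) = 0 - j4372 Ω
Step 3 — Parallel combination: 1/Z_total = 1/R + 1/L + 1/C; Z_total = 121.3 + j47.67 Ω = 130.3∠21.5° Ω.

Z = 121.3 + j47.67 Ω = 130.3∠21.5° Ω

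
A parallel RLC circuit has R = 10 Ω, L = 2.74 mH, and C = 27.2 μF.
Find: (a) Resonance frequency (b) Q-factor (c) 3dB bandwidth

Step 1 — Resonance: ω₀ = 1/√(LC) = 1/√(0.00274·2.72e-05) = 3663 rad/s.
Step 2 — f₀ = ω₀/(2π) = 583 Hz.
Step 3 — Parallel Q: Q = R/(ω₀L) = 10/(3663·0.00274) = 0.9963.
Step 4 — Bandwidth: Δω = ω₀/Q = 3676 rad/s; BW = Δω/(2π) = 585.1 Hz.

(a) f₀ = 583 Hz  (b) Q = 0.9963  (c) BW = 585.1 Hz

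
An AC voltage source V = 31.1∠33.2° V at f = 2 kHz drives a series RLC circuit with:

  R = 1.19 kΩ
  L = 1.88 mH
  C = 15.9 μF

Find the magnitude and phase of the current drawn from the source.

Step 1 — Angular frequency: ω = 2π·f = 2π·2000 = 1.257e+04 rad/s.
Step 2 — Component impedances:
  R: Z = R = 1190 Ω
  L: Z = jωL = j·1.257e+04·0.00188 = 0 + j23.62 Ω
  C: Z = 1/(jωC) = -j/(ω·C) = 0 - j5.005 Ω
Step 3 — Series combination: Z_total = R + L + C = 1190 + j18.62 Ω = 1190∠0.9° Ω.
Step 4 — Source phasor: V = 31.1∠33.2° V = 26.02 + j17.03 V.
Step 5 — Ohm's law: I = V / Z_total = (26.02 + j17.03) / (1190 + j18.62) = 0.02209 + j0.01396 A.
Step 6 — Convert to polar: |I| = 0.02613 A, ∠I = 32.3°.

I = 0.02613∠32.3° A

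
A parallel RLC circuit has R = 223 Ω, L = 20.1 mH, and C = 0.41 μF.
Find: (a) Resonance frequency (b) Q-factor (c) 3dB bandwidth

Step 1 — Resonance: ω₀ = 1/√(LC) = 1/√(0.0201·4.1e-07) = 1.102e+04 rad/s.
Step 2 — f₀ = ω₀/(2π) = 1753 Hz.
Step 3 — Parallel Q: Q = R/(ω₀L) = 223/(1.102e+04·0.0201) = 1.007.
Step 4 — Bandwidth: Δω = ω₀/Q = 1.094e+04 rad/s; BW = Δω/(2π) = 1741 Hz.

(a) f₀ = 1753 Hz  (b) Q = 1.007  (c) BW = 1741 Hz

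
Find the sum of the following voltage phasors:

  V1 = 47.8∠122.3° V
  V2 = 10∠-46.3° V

Step 1 — Convert each phasor to rectangular form:
  V1 = 47.8·(cos(122.3°) + j·sin(122.3°)) = -25.54 + j40.4 V
  V2 = 10·(cos(-46.3°) + j·sin(-46.3°)) = 6.909 - j7.23 V
Step 2 — Sum components: V_total = -18.63 + j33.17 V.
Step 3 — Convert to polar: |V_total| = 38.05 V, ∠V_total = 119.3°.

V_total = 38.05∠119.3° V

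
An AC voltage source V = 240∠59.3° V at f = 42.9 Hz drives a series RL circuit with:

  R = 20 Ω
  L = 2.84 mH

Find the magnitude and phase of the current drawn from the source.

Step 1 — Angular frequency: ω = 2π·f = 2π·42.9 = 269.5 rad/s.
Step 2 — Component impedances:
  R: Z = R = 20 Ω
  L: Z = jωL = j·269.5·0.00284 = 0 + j0.7655 Ω
Step 3 — Series combination: Z_total = R + L = 20 + j0.7655 Ω = 20.01∠2.2° Ω.
Step 4 — Source phasor: V = 240∠59.3° V = 122.5 + j206.4 V.
Step 5 — Ohm's law: I = V / Z_total = (122.5 + j206.4) / (20 + j0.7655) = 6.512 + j10.07 A.
Step 6 — Convert to polar: |I| = 11.99 A, ∠I = 57.1°.

I = 11.99∠57.1° A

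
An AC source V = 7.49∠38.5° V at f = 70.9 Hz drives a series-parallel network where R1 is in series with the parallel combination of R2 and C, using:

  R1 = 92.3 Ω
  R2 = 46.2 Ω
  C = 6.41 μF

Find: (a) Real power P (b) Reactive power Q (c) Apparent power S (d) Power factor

Step 1 — Angular frequency: ω = 2π·f = 2π·70.9 = 445.5 rad/s.
Step 2 — Component impedances:
  R1: Z = R = 92.3 Ω
  R2: Z = R = 46.2 Ω
  C: Z = 1/(jωC) = -j/(ω·C) = 0 - j350.2 Ω
Step 3 — Parallel branch: R2 || C = 1/(1/R2 + 1/C) = 45.41 - j5.991 Ω.
Step 4 — Series with R1: Z_total = R1 + (R2 || C) = 137.7 - j5.991 Ω = 137.8∠-2.5° Ω.
Step 5 — Source phasor: V = 7.49∠38.5° V = 5.862 + j4.663 V.
Step 6 — Current: I = V / Z = 0.04102 + j0.03564 A = 0.05434∠41.0° A.
Step 7 — Complex power: S = V·I* = 0.4066 - j0.01769 VA.
Step 8 — Real power: P = Re(S) = 0.4066 W.
Step 9 — Reactive power: Q = Im(S) = -0.01769 VAR.
Step 10 — Apparent power: |S| = 0.407 VA.
Step 11 — Power factor: PF = P/|S| = 0.9991 (leading).

(a) P = 0.4066 W  (b) Q = -0.01769 VAR  (c) S = 0.407 VA  (d) PF = 0.9991 (leading)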